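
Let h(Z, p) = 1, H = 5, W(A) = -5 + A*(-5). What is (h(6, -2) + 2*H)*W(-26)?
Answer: 1375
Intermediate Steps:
W(A) = -5 - 5*A
(h(6, -2) + 2*H)*W(-26) = (1 + 2*5)*(-5 - 5*(-26)) = (1 + 10)*(-5 + 130) = 11*125 = 1375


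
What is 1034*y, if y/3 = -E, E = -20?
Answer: 62040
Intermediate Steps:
y = 60 (y = 3*(-1*(-20)) = 3*20 = 60)
1034*y = 1034*60 = 62040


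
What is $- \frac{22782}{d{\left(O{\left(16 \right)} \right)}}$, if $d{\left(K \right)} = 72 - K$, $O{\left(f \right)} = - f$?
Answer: $- \frac{11391}{44} \approx -258.89$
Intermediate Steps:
$- \frac{22782}{d{\left(O{\left(16 \right)} \right)}} = - \frac{22782}{72 - \left(-1\right) 16} = - \frac{22782}{72 - -16} = - \frac{22782}{72 + 16} = - \frac{22782}{88} = \left(-22782\right) \frac{1}{88} = - \frac{11391}{44}$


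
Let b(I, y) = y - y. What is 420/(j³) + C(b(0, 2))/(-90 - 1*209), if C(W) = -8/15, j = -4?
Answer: -470797/71760 ≈ -6.5607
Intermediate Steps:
b(I, y) = 0
C(W) = -8/15 (C(W) = -8*1/15 = -8/15)
420/(j³) + C(b(0, 2))/(-90 - 1*209) = 420/((-4)³) - 8/(15*(-90 - 1*209)) = 420/(-64) - 8/(15*(-90 - 209)) = 420*(-1/64) - 8/15/(-299) = -105/16 - 8/15*(-1/299) = -105/16 + 8/4485 = -470797/71760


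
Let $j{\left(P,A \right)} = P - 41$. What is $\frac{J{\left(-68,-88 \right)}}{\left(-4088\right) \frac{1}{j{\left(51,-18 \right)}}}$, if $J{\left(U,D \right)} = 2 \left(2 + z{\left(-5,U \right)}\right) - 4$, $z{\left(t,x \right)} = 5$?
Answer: $- \frac{25}{1022} \approx -0.024462$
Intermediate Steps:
$j{\left(P,A \right)} = -41 + P$
$J{\left(U,D \right)} = 10$ ($J{\left(U,D \right)} = 2 \left(2 + 5\right) - 4 = 2 \cdot 7 - 4 = 14 - 4 = 10$)
$\frac{J{\left(-68,-88 \right)}}{\left(-4088\right) \frac{1}{j{\left(51,-18 \right)}}} = \frac{10}{\left(-4088\right) \frac{1}{-41 + 51}} = \frac{10}{\left(-4088\right) \frac{1}{10}} = \frac{10}{- \frac{2044}{5}} = 10 \left(- \frac{5}{2044}\right) = - \frac{25}{1022}$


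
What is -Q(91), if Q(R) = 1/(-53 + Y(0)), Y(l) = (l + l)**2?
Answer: 1/53 ≈ 0.018868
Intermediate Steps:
Y(l) = 4*l**2 (Y(l) = (2*l)**2 = 4*l**2)
Q(R) = -1/53 (Q(R) = 1/(-53 + 4*0**2) = 1/(-53 + 4*0) = 1/(-53 + 0) = 1/(-53) = -1/53)
-Q(91) = -1*(-1/53) = 1/53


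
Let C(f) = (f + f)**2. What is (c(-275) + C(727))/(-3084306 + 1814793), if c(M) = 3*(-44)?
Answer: -2113984/1269513 ≈ -1.6652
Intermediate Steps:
c(M) = -132
C(f) = 4*f**2 (C(f) = (2*f)**2 = 4*f**2)
(c(-275) + C(727))/(-3084306 + 1814793) = (-132 + 4*727**2)/(-3084306 + 1814793) = (-132 + 4*528529)/(-1269513) = (-132 + 2114116)*(-1/1269513) = 2113984*(-1/1269513) = -2113984/1269513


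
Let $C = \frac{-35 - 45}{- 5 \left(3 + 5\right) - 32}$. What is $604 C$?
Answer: $\frac{6040}{9} \approx 671.11$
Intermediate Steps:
$C = \frac{10}{9}$ ($C = - \frac{80}{\left(-5\right) 8 - 32} = - \frac{80}{-40 - 32} = - \frac{80}{-72} = \left(-80\right) \left(- \frac{1}{72}\right) = \frac{10}{9} \approx 1.1111$)
$604 C = 604 \cdot \frac{10}{9} = \frac{6040}{9}$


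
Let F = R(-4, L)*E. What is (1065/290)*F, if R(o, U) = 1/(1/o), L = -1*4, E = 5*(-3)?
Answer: 6390/29 ≈ 220.34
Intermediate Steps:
E = -15
L = -4
R(o, U) = o
F = 60 (F = -4*(-15) = 60)
(1065/290)*F = (1065/290)*60 = (1065*(1/290))*60 = (213/58)*60 = 6390/29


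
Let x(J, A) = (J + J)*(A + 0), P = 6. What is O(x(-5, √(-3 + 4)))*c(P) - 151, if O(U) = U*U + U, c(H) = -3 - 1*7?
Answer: -1051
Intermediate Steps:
c(H) = -10 (c(H) = -3 - 7 = -10)
x(J, A) = 2*A*J (x(J, A) = (2*J)*A = 2*A*J)
O(U) = U + U² (O(U) = U² + U = U + U²)
O(x(-5, √(-3 + 4)))*c(P) - 151 = ((2*√(-3 + 4)*(-5))*(1 + 2*√(-3 + 4)*(-5)))*(-10) - 151 = ((2*√1*(-5))*(1 + 2*√1*(-5)))*(-10) - 151 = ((2*1*(-5))*(1 + 2*1*(-5)))*(-10) - 151 = -10*(1 - 10)*(-10) - 151 = -10*(-9)*(-10) - 151 = 90*(-10) - 151 = -900 - 151 = -1051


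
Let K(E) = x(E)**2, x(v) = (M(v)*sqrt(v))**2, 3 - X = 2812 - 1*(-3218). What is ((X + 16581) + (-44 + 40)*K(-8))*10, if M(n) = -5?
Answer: -1494460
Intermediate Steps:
X = -6027 (X = 3 - (2812 - 1*(-3218)) = 3 - (2812 + 3218) = 3 - 1*6030 = 3 - 6030 = -6027)
x(v) = 25*v (x(v) = (-5*sqrt(v))**2 = 25*v)
K(E) = 625*E**2 (K(E) = (25*E)**2 = 625*E**2)
((X + 16581) + (-44 + 40)*K(-8))*10 = ((-6027 + 16581) + (-44 + 40)*(625*(-8)**2))*10 = (10554 - 2500*64)*10 = (10554 - 4*40000)*10 = (10554 - 160000)*10 = -149446*10 = -1494460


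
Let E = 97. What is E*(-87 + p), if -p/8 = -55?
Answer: 34241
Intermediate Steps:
p = 440 (p = -8*(-55) = 440)
E*(-87 + p) = 97*(-87 + 440) = 97*353 = 34241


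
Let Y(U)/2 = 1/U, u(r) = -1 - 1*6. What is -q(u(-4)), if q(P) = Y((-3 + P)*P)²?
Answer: -1/1225 ≈ -0.00081633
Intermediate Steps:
u(r) = -7 (u(r) = -1 - 6 = -7)
Y(U) = 2/U
q(P) = 4/(P²*(-3 + P)²) (q(P) = (2/(((-3 + P)*P)))² = (2/((P*(-3 + P))))² = (2*(1/(P*(-3 + P))))² = (2/(P*(-3 + P)))² = 4/(P²*(-3 + P)²))
-q(u(-4)) = -4/((-7)²*(-3 - 7)²) = -4/(49*(-10)²) = -4/(49*100) = -1*1/1225 = -1/1225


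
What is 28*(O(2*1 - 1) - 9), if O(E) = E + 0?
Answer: -224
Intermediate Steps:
O(E) = E
28*(O(2*1 - 1) - 9) = 28*((2*1 - 1) - 9) = 28*((2 - 1) - 9) = 28*(1 - 9) = 28*(-8) = -224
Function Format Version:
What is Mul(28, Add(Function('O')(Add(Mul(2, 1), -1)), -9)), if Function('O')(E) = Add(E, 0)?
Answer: -224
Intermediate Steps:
Function('O')(E) = E
Mul(28, Add(Function('O')(Add(Mul(2, 1), -1)), -9)) = Mul(28, Add(Add(Mul(2, 1), -1), -9)) = Mul(28, Add(Add(2, -1), -9)) = Mul(28, Add(1, -9)) = Mul(28, -8) = -224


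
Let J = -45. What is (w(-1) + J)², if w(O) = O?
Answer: 2116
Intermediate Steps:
(w(-1) + J)² = (-1 - 45)² = (-46)² = 2116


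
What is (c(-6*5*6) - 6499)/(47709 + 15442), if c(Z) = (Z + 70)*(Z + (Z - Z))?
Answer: 13301/63151 ≈ 0.21062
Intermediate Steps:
c(Z) = Z*(70 + Z) (c(Z) = (70 + Z)*(Z + 0) = (70 + Z)*Z = Z*(70 + Z))
(c(-6*5*6) - 6499)/(47709 + 15442) = ((-6*5*6)*(70 - 6*5*6) - 6499)/(47709 + 15442) = ((-30*6)*(70 - 30*6) - 6499)/63151 = (-180*(70 - 180) - 6499)*(1/63151) = (-180*(-110) - 6499)*(1/63151) = (19800 - 6499)*(1/63151) = 13301*(1/63151) = 13301/63151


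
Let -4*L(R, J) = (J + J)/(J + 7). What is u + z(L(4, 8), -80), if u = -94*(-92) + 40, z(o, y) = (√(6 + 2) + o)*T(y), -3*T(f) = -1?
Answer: 390956/45 + 2*√2/3 ≈ 8688.9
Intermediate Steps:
T(f) = ⅓ (T(f) = -⅓*(-1) = ⅓)
L(R, J) = -J/(2*(7 + J)) (L(R, J) = -(J + J)/(4*(J + 7)) = -2*J/(4*(7 + J)) = -J/(2*(7 + J)))
z(o, y) = o/3 + 2*√2/3 (z(o, y) = (√(6 + 2) + o)*(⅓) = (√8 + o)*(⅓) = (2*√2 + o)*(⅓) = (o + 2*√2)*(⅓) = o/3 + 2*√2/3)
u = 8688 (u = 8648 + 40 = 8688)
u + z(L(4, 8), -80) = 8688 + ((-1*8/(14 + 2*8))/3 + 2*√2/3) = 8688 + ((-1*8/(14 + 16))/3 + 2*√2/3) = 8688 + ((-1*8/30)/3 + 2*√2/3) = 8688 + ((-1*8*1/30)/3 + 2*√2/3) = 8688 + ((⅓)*(-4/15) + 2*√2/3) = 8688 + (-4/45 + 2*√2/3) = 390956/45 + 2*√2/3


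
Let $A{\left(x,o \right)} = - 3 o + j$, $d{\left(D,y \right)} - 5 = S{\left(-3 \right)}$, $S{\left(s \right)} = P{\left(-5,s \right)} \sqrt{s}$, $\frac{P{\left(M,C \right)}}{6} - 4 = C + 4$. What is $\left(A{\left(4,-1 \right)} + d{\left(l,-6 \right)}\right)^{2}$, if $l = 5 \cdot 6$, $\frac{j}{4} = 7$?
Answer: $-1404 + 2160 i \sqrt{3} \approx -1404.0 + 3741.2 i$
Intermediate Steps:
$P{\left(M,C \right)} = 48 + 6 C$ ($P{\left(M,C \right)} = 24 + 6 \left(C + 4\right) = 24 + 6 \left(4 + C\right) = 24 + \left(24 + 6 C\right) = 48 + 6 C$)
$j = 28$ ($j = 4 \cdot 7 = 28$)
$l = 30$
$S{\left(s \right)} = \sqrt{s} \left(48 + 6 s\right)$ ($S{\left(s \right)} = \left(48 + 6 s\right) \sqrt{s} = \sqrt{s} \left(48 + 6 s\right)$)
$d{\left(D,y \right)} = 5 + 30 i \sqrt{3}$ ($d{\left(D,y \right)} = 5 + 6 \sqrt{-3} \left(8 - 3\right) = 5 + 6 i \sqrt{3} \cdot 5 = 5 + 30 i \sqrt{3}$)
$A{\left(x,o \right)} = 28 - 3 o$ ($A{\left(x,o \right)} = - 3 o + 28 = 28 - 3 o$)
$\left(A{\left(4,-1 \right)} + d{\left(l,-6 \right)}\right)^{2} = \left(\left(28 - -3\right) + \left(5 + 30 i \sqrt{3}\right)\right)^{2} = \left(\left(28 + 3\right) + \left(5 + 30 i \sqrt{3}\right)\right)^{2} = \left(31 + \left(5 + 30 i \sqrt{3}\right)\right)^{2} = \left(36 + 30 i \sqrt{3}\right)^{2}$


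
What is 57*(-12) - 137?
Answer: -821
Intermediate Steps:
57*(-12) - 137 = -684 - 137 = -821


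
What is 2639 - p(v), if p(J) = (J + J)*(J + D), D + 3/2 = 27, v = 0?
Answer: 2639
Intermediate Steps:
D = 51/2 (D = -3/2 + 27 = 51/2 ≈ 25.500)
p(J) = 2*J*(51/2 + J) (p(J) = (J + J)*(J + 51/2) = (2*J)*(51/2 + J) = 2*J*(51/2 + J))
2639 - p(v) = 2639 - 0*(51 + 2*0) = 2639 - 0*(51 + 0) = 2639 - 0*51 = 2639 - 1*0 = 2639 + 0 = 2639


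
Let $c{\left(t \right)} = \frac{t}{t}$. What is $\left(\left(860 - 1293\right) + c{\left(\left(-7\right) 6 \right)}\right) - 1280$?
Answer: $-1712$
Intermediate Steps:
$c{\left(t \right)} = 1$
$\left(\left(860 - 1293\right) + c{\left(\left(-7\right) 6 \right)}\right) - 1280 = \left(\left(860 - 1293\right) + 1\right) - 1280 = \left(-433 + 1\right) - 1280 = -432 - 1280 = -1712$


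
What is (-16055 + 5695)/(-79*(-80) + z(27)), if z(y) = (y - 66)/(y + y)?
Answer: -186480/113747 ≈ -1.6394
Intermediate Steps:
z(y) = (-66 + y)/(2*y) (z(y) = (-66 + y)/((2*y)) = (-66 + y)*(1/(2*y)) = (-66 + y)/(2*y))
(-16055 + 5695)/(-79*(-80) + z(27)) = (-16055 + 5695)/(-79*(-80) + (1/2)*(-66 + 27)/27) = -10360/(6320 + (1/2)*(1/27)*(-39)) = -10360/(6320 - 13/18) = -10360/113747/18 = -10360*18/113747 = -186480/113747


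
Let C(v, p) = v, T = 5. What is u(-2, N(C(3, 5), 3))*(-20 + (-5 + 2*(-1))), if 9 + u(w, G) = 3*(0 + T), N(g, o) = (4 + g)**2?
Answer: -162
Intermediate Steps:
u(w, G) = 6 (u(w, G) = -9 + 3*(0 + 5) = -9 + 3*5 = -9 + 15 = 6)
u(-2, N(C(3, 5), 3))*(-20 + (-5 + 2*(-1))) = 6*(-20 + (-5 + 2*(-1))) = 6*(-20 + (-5 - 2)) = 6*(-20 - 7) = 6*(-27) = -162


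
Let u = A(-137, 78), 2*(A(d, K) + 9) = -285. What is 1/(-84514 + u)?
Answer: -2/169331 ≈ -1.1811e-5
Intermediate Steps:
A(d, K) = -303/2 (A(d, K) = -9 + (½)*(-285) = -9 - 285/2 = -303/2)
u = -303/2 ≈ -151.50
1/(-84514 + u) = 1/(-84514 - 303/2) = 1/(-169331/2) = -2/169331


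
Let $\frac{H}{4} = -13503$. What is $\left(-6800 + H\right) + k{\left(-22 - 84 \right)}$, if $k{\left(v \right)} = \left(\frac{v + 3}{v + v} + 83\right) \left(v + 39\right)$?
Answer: $- \frac{14077977}{212} \approx -66406.0$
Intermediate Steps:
$H = -54012$ ($H = 4 \left(-13503\right) = -54012$)
$k{\left(v \right)} = \left(39 + v\right) \left(83 + \frac{3 + v}{2 v}\right)$ ($k{\left(v \right)} = \left(\frac{3 + v}{2 v} + 83\right) \left(39 + v\right) = \left(83 + \frac{3 + v}{2 v}\right) \left(39 + v\right) = \left(39 + v\right) \left(83 + \frac{3 + v}{2 v}\right)$)
$\left(-6800 + H\right) + k{\left(-22 - 84 \right)} = \left(-6800 - 54012\right) + \frac{117 + \left(-22 - 84\right) \left(6516 + 167 \left(-22 - 84\right)\right)}{2 \left(-22 - 84\right)} = -60812 + \frac{117 - 106 \left(6516 + 167 \left(-106\right)\right)}{2 \left(-106\right)} = -60812 + \frac{1}{2} \left(- \frac{1}{106}\right) \left(117 - 106 \left(6516 - 17702\right)\right) = -60812 + \frac{1}{2} \left(- \frac{1}{106}\right) \left(117 - -1185716\right) = -60812 + \frac{1}{2} \left(- \frac{1}{106}\right) \left(117 + 1185716\right) = -60812 + \frac{1}{2} \left(- \frac{1}{106}\right) 1185833 = -60812 - \frac{1185833}{212} = - \frac{14077977}{212}$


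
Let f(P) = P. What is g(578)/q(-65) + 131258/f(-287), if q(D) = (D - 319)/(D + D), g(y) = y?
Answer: -7209473/27552 ≈ -261.67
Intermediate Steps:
q(D) = (-319 + D)/(2*D) (q(D) = (-319 + D)/((2*D)) = (-319 + D)*(1/(2*D)) = (-319 + D)/(2*D))
g(578)/q(-65) + 131258/f(-287) = 578/(((1/2)*(-319 - 65)/(-65))) + 131258/(-287) = 578/(((1/2)*(-1/65)*(-384))) + 131258*(-1/287) = 578/(192/65) - 131258/287 = 578*(65/192) - 131258/287 = 18785/96 - 131258/287 = -7209473/27552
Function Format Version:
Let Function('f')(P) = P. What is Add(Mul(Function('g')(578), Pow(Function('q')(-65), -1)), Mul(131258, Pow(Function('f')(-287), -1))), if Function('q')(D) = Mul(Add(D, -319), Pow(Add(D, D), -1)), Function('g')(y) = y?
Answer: Rational(-7209473, 27552) ≈ -261.67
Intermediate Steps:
Function('q')(D) = Mul(Rational(1, 2), Pow(D, -1), Add(-319, D)) (Function('q')(D) = Mul(Add(-319, D), Pow(Mul(2, D), -1)) = Mul(Add(-319, D), Mul(Rational(1, 2), Pow(D, -1))) = Mul(Rational(1, 2), Pow(D, -1), Add(-319, D)))
Add(Mul(Function('g')(578), Pow(Function('q')(-65), -1)), Mul(131258, Pow(Function('f')(-287), -1))) = Add(Mul(578, Pow(Mul(Rational(1, 2), Pow(-65, -1), Add(-319, -65)), -1)), Mul(131258, Pow(-287, -1))) = Add(Mul(578, Pow(Mul(Rational(1, 2), Rational(-1, 65), -384), -1)), Mul(131258, Rational(-1, 287))) = Add(Mul(578, Pow(Rational(192, 65), -1)), Rational(-131258, 287)) = Add(Mul(578, Rational(65, 192)), Rational(-131258, 287)) = Add(Rational(18785, 96), Rational(-131258, 287)) = Rational(-7209473, 27552)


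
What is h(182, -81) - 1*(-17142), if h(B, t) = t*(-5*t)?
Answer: -15663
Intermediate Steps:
h(B, t) = -5*t**2
h(182, -81) - 1*(-17142) = -5*(-81)**2 - 1*(-17142) = -5*6561 + 17142 = -32805 + 17142 = -15663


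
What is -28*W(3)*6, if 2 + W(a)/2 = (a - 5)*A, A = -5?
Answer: -2688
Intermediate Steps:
W(a) = 46 - 10*a (W(a) = -4 + 2*((a - 5)*(-5)) = -4 + 2*((-5 + a)*(-5)) = -4 + 2*(25 - 5*a) = -4 + (50 - 10*a) = 46 - 10*a)
-28*W(3)*6 = -28*(46 - 10*3)*6 = -28*(46 - 30)*6 = -28*16*6 = -448*6 = -2688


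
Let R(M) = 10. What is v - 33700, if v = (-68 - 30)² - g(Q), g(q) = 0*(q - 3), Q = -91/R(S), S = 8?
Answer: -24096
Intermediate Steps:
Q = -91/10 ≈ -9.1000
g(q) = 0 (g(q) = 0*(-3 + q) = 0)
v = 9604 (v = (-68 - 30)² - 1*0 = (-98)² + 0 = 9604 + 0 = 9604)
v - 33700 = 9604 - 33700 = -24096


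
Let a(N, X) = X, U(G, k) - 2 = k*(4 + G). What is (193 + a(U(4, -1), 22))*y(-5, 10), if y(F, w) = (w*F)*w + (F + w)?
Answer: -106425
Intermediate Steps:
U(G, k) = 2 + k*(4 + G)
y(F, w) = F + w + F*w² (y(F, w) = (F*w)*w + (F + w) = F*w² + (F + w) = F + w + F*w²)
(193 + a(U(4, -1), 22))*y(-5, 10) = (193 + 22)*(-5 + 10 - 5*10²) = 215*(-5 + 10 - 5*100) = 215*(-5 + 10 - 500) = 215*(-495) = -106425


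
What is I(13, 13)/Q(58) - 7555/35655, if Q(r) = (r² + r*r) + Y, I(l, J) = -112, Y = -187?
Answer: -10682123/46643871 ≈ -0.22901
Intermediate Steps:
Q(r) = -187 + 2*r² (Q(r) = (r² + r*r) - 187 = (r² + r²) - 187 = 2*r² - 187 = -187 + 2*r²)
I(13, 13)/Q(58) - 7555/35655 = -112/(-187 + 2*58²) - 7555/35655 = -112/(-187 + 2*3364) - 7555*1/35655 = -112/(-187 + 6728) - 1511/7131 = -112/6541 - 1511/7131 = -10682123/46643871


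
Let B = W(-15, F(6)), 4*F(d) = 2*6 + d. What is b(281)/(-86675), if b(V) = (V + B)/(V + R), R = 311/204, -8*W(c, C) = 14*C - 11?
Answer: -55998/4995513625 ≈ -1.1210e-5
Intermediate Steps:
F(d) = 3 + d/4 (F(d) = (2*6 + d)/4 = (12 + d)/4 = 3 + d/4)
W(c, C) = 11/8 - 7*C/4 (W(c, C) = -(14*C - 11)/8 = -(-11 + 14*C)/8 = 11/8 - 7*C/4)
R = 311/204 (R = 311*(1/204) = 311/204 ≈ 1.5245)
B = -13/2 (B = 11/8 - 7*(3 + (1/4)*6)/4 = 11/8 - 7*(3 + 3/2)/4 = 11/8 - 7/4*9/2 = 11/8 - 63/8 = -13/2 ≈ -6.5000)
b(V) = (-13/2 + V)/(311/204 + V) (b(V) = (V - 13/2)/(V + 311/204) = (-13/2 + V)/(311/204 + V))
b(281)/(-86675) = (102*(-13 + 2*281)/(311 + 204*281))/(-86675) = (102*(-13 + 562)/(311 + 57324))*(-1/86675) = (102*549/57635)*(-1/86675) = (102*(1/57635)*549)*(-1/86675) = (55998/57635)*(-1/86675) = -55998/4995513625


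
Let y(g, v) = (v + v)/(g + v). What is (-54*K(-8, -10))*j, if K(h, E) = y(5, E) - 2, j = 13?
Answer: -1404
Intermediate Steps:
y(g, v) = 2*v/(g + v) (y(g, v) = (2*v)/(g + v) = 2*v/(g + v))
K(h, E) = -2 + 2*E/(5 + E) (K(h, E) = 2*E/(5 + E) - 2 = -2 + 2*E/(5 + E))
(-54*K(-8, -10))*j = -(-540)/(5 - 10)*13 = -(-540)/(-5)*13 = -(-540)*(-1)/5*13 = -54*2*13 = -108*13 = -1404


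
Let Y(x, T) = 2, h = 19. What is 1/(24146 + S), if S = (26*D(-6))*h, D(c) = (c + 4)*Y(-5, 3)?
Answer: 1/22170 ≈ 4.5106e-5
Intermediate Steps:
D(c) = 8 + 2*c (D(c) = (c + 4)*2 = (4 + c)*2 = 8 + 2*c)
S = -1976 (S = (26*(8 + 2*(-6)))*19 = (26*(8 - 12))*19 = (26*(-4))*19 = -104*19 = -1976)
1/(24146 + S) = 1/(24146 - 1976) = 1/22170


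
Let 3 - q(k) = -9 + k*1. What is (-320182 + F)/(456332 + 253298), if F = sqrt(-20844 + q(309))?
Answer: -160091/354815 + 27*I*sqrt(29)/709630 ≈ -0.4512 + 0.00020489*I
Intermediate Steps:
q(k) = 12 - k (q(k) = 3 - (-9 + k*1) = 3 - (-9 + k) = 3 + (9 - k) = 12 - k)
F = 27*I*sqrt(29) (F = sqrt(-20844 + (12 - 1*309)) = sqrt(-20844 + (12 - 309)) = sqrt(-20844 - 297) = sqrt(-21141) = 27*I*sqrt(29) ≈ 145.4*I)
(-320182 + F)/(456332 + 253298) = (-320182 + 27*I*sqrt(29))/(456332 + 253298) = (-320182 + 27*I*sqrt(29))/709630 = (-320182 + 27*I*sqrt(29))*(1/709630) = -160091/354815 + 27*I*sqrt(29)/709630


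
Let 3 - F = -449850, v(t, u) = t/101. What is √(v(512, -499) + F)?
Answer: √4589002165/101 ≈ 670.71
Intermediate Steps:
v(t, u) = t/101 (v(t, u) = t*(1/101) = t/101)
F = 449853 (F = 3 - 1*(-449850) = 3 + 449850 = 449853)
√(v(512, -499) + F) = √((1/101)*512 + 449853) = √(512/101 + 449853) = √(45435665/101) = √4589002165/101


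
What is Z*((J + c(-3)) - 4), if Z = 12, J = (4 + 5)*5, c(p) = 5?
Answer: 552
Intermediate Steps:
J = 45 (J = 9*5 = 45)
Z*((J + c(-3)) - 4) = 12*((45 + 5) - 4) = 12*(50 - 4) = 12*46 = 552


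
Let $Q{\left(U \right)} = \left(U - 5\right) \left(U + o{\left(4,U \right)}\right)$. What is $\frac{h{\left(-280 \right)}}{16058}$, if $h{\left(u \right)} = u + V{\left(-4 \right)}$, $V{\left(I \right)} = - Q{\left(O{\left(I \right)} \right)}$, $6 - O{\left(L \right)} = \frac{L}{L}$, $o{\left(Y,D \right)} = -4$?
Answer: $- \frac{20}{1147} \approx -0.017437$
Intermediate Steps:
$O{\left(L \right)} = 5$ ($O{\left(L \right)} = 6 - \frac{L}{L} = 6 - 1 = 5$)
$Q{\left(U \right)} = \left(-5 + U\right) \left(-4 + U\right)$ ($Q{\left(U \right)} = \left(U - 5\right) \left(U - 4\right) = \left(-5 + U\right) \left(-4 + U\right)$)
$V{\left(I \right)} = 0$ ($V{\left(I \right)} = - (20 + 5^{2} - 45) = - (20 + 25 - 45) = \left(-1\right) 0 = 0$)
$h{\left(u \right)} = u$ ($h{\left(u \right)} = u + 0 = u$)
$\frac{h{\left(-280 \right)}}{16058} = - \frac{280}{16058} = \left(-280\right) \frac{1}{16058} = - \frac{20}{1147}$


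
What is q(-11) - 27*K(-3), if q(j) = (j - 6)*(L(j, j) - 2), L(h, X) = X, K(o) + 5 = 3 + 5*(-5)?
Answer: 950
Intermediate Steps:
K(o) = -27 (K(o) = -5 + (3 + 5*(-5)) = -5 + (3 - 25) = -5 - 22 = -27)
q(j) = (-6 + j)*(-2 + j) (q(j) = (j - 6)*(j - 2) = (-6 + j)*(-2 + j))
q(-11) - 27*K(-3) = (12 + (-11)² - 8*(-11)) - 27*(-27) = (12 + 121 + 88) + 729 = 221 + 729 = 950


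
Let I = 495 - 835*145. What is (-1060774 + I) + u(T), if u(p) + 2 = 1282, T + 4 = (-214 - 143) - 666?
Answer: -1180074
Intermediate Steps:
T = -1027 (T = -4 + ((-214 - 143) - 666) = -4 + (-357 - 666) = -4 - 1023 = -1027)
u(p) = 1280 (u(p) = -2 + 1282 = 1280)
I = -120580 (I = 495 - 121075 = -120580)
(-1060774 + I) + u(T) = (-1060774 - 120580) + 1280 = -1181354 + 1280 = -1180074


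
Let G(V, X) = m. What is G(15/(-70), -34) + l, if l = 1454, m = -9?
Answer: 1445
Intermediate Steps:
G(V, X) = -9
G(15/(-70), -34) + l = -9 + 1454 = 1445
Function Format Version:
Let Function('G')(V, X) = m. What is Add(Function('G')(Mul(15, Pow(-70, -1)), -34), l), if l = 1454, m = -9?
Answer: 1445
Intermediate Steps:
Function('G')(V, X) = -9
Add(Function('G')(Mul(15, Pow(-70, -1)), -34), l) = Add(-9, 1454) = 1445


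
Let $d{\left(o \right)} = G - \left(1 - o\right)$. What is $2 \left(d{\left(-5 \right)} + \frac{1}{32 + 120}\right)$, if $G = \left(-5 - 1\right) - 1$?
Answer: $- \frac{1975}{76} \approx -25.987$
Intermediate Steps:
$G = -7$ ($G = -6 - 1 = -7$)
$d{\left(o \right)} = -8 + o$ ($d{\left(o \right)} = -7 - \left(1 - o\right) = -7 + \left(-1 + o\right) = -8 + o$)
$2 \left(d{\left(-5 \right)} + \frac{1}{32 + 120}\right) = 2 \left(\left(-8 - 5\right) + \frac{1}{32 + 120}\right) = 2 \left(-13 + \frac{1}{152}\right) = 2 \left(- \frac{1975}{152}\right) = - \frac{1975}{76}$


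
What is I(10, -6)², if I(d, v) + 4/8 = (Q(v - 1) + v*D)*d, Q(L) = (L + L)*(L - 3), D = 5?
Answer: 4835601/4 ≈ 1.2089e+6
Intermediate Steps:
Q(L) = 2*L*(-3 + L) (Q(L) = (2*L)*(-3 + L) = 2*L*(-3 + L))
I(d, v) = -½ + d*(5*v + 2*(-1 + v)*(-4 + v)) (I(d, v) = -½ + (2*(v - 1)*(-3 + (v - 1)) + v*5)*d = -½ + (2*(-1 + v)*(-3 + (-1 + v)) + 5*v)*d = -½ + (2*(-1 + v)*(-4 + v) + 5*v)*d = -½ + (5*v + 2*(-1 + v)*(-4 + v))*d = -½ + d*(5*v + 2*(-1 + v)*(-4 + v)))
I(10, -6)² = (-½ + 5*10*(-6) + 2*10*(-1 - 6)*(-4 - 6))² = (-½ - 300 + 2*10*(-7)*(-10))² = (-½ - 300 + 1400)² = (2199/2)² = 4835601/4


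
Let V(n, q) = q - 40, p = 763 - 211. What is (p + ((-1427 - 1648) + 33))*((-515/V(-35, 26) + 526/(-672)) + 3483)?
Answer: -490689775/56 ≈ -8.7623e+6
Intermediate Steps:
p = 552
V(n, q) = -40 + q
(p + ((-1427 - 1648) + 33))*((-515/V(-35, 26) + 526/(-672)) + 3483) = (552 + ((-1427 - 1648) + 33))*((-515/(-40 + 26) + 526/(-672)) + 3483) = (552 + (-3075 + 33))*((-515/(-14) + 526*(-1/672)) + 3483) = (552 - 3042)*((-515*(-1/14) - 263/336) + 3483) = -2490*((515/14 - 263/336) + 3483) = -2490*(12097/336 + 3483) = -2490*1182385/336 = -490689775/56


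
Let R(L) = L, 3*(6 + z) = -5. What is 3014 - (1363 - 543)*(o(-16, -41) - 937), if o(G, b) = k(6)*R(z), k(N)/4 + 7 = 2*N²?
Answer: 7217662/3 ≈ 2.4059e+6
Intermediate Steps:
z = -23/3 (z = -6 + (⅓)*(-5) = -6 - 5/3 = -23/3 ≈ -7.6667)
k(N) = -28 + 8*N² (k(N) = -28 + 4*(2*N²) = -28 + 8*N²)
o(G, b) = -5980/3 (o(G, b) = (-28 + 8*6²)*(-23/3) = (-28 + 8*36)*(-23/3) = (-28 + 288)*(-23/3) = 260*(-23/3) = -5980/3)
3014 - (1363 - 543)*(o(-16, -41) - 937) = 3014 - (1363 - 543)*(-5980/3 - 937) = 3014 - 820*(-8791)/3 = 3014 - 1*(-7208620/3) = 3014 + 7208620/3 = 7217662/3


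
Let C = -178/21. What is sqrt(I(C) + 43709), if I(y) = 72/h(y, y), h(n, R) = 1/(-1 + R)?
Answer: sqrt(2108309)/7 ≈ 207.43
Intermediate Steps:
C = -178/21 (C = -178*1/21 = -178/21 ≈ -8.4762)
I(y) = -72 + 72*y (I(y) = 72/(1/(-1 + y)) = 72*(-1 + y) = -72 + 72*y)
sqrt(I(C) + 43709) = sqrt((-72 + 72*(-178/21)) + 43709) = sqrt((-72 - 4272/7) + 43709) = sqrt(-4776/7 + 43709) = sqrt(301187/7) = sqrt(2108309)/7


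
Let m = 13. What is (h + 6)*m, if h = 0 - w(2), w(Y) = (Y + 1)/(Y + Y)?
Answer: 273/4 ≈ 68.250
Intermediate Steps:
w(Y) = (1 + Y)/(2*Y) (w(Y) = (1 + Y)/((2*Y)) = (1 + Y)*(1/(2*Y)) = (1 + Y)/(2*Y))
h = -¾ (h = 0 - (1 + 2)/(2*2) = 0 - 3/(2*2) = 0 - 1*¾ = 0 - ¾ = -¾ ≈ -0.75000)
(h + 6)*m = (-¾ + 6)*13 = (21/4)*13 = 273/4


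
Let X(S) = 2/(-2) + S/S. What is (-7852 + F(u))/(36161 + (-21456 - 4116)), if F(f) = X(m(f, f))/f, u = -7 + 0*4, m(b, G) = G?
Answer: -7852/10589 ≈ -0.74152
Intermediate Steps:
u = -7 (u = -7 + 0 = -7)
X(S) = 0 (X(S) = 2*(-½) + 1 = -1 + 1 = 0)
F(f) = 0 (F(f) = 0/f = 0)
(-7852 + F(u))/(36161 + (-21456 - 4116)) = (-7852 + 0)/(36161 + (-21456 - 4116)) = -7852/(36161 - 25572) = -7852/10589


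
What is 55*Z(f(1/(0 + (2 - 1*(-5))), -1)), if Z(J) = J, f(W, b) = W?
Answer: 55/7 ≈ 7.8571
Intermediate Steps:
55*Z(f(1/(0 + (2 - 1*(-5))), -1)) = 55/(0 + (2 - 1*(-5))) = 55/(0 + (2 + 5)) = 55/(0 + 7) = 55/7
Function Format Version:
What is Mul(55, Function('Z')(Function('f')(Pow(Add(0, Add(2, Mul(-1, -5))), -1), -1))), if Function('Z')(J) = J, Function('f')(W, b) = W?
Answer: Rational(55, 7) ≈ 7.8571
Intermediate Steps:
Mul(55, Function('Z')(Function('f')(Pow(Add(0, Add(2, Mul(-1, -5))), -1), -1))) = Mul(55, Pow(Add(0, Add(2, Mul(-1, -5))), -1)) = Mul(55, Pow(Add(0, Add(2, 5)), -1)) = Mul(55, Pow(Add(0, 7), -1)) = Mul(55, Pow(7, -1)) = Mul(55, Rational(1, 7)) = Rational(55, 7)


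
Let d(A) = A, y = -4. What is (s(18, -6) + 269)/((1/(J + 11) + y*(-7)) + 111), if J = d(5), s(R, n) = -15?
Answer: 4064/2225 ≈ 1.8265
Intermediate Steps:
J = 5
(s(18, -6) + 269)/((1/(J + 11) + y*(-7)) + 111) = (-15 + 269)/((1/(5 + 11) - 4*(-7)) + 111) = 254/((1/16 + 28) + 111) = 254/(449/16 + 111) = 254/(2225/16) = 254*(16/2225) = 4064/2225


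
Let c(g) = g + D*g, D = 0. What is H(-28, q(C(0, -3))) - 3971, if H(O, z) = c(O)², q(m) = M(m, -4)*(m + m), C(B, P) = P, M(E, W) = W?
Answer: -3187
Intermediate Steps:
q(m) = -8*m (q(m) = -4*(m + m) = -8*m)
c(g) = g (c(g) = g + 0*g = g + 0 = g)
H(O, z) = O²
H(-28, q(C(0, -3))) - 3971 = (-28)² - 3971 = 784 - 3971 = -3187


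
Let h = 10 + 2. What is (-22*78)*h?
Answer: -20592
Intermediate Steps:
h = 12
(-22*78)*h = -22*78*12 = -1716*12 = -20592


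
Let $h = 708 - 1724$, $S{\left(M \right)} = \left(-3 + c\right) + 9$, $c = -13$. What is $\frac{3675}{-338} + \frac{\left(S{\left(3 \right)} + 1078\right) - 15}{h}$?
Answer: $- \frac{511341}{42926} \approx -11.912$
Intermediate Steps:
$S{\left(M \right)} = -7$ ($S{\left(M \right)} = \left(-3 - 13\right) + 9 = -16 + 9 = -7$)
$h = -1016$ ($h = 708 - 1724 = -1016$)
$\frac{3675}{-338} + \frac{\left(S{\left(3 \right)} + 1078\right) - 15}{h} = \frac{3675}{-338} + \frac{\left(-7 + 1078\right) - 15}{-1016} = 3675 \left(- \frac{1}{338}\right) + \left(1071 - 15\right) \left(- \frac{1}{1016}\right) = - \frac{3675}{338} + 1056 \left(- \frac{1}{1016}\right) = - \frac{3675}{338} - \frac{132}{127} = - \frac{511341}{42926}$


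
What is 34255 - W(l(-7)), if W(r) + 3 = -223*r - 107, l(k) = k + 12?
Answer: 35480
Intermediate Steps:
l(k) = 12 + k
W(r) = -110 - 223*r (W(r) = -3 + (-223*r - 107) = -3 + (-107 - 223*r) = -110 - 223*r)
34255 - W(l(-7)) = 34255 - (-110 - 223*(12 - 7)) = 34255 - (-110 - 223*5) = 34255 - (-110 - 1115) = 34255 - 1*(-1225) = 34255 + 1225 = 35480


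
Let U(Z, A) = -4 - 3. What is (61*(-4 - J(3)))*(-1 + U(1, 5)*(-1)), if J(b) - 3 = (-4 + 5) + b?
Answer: -4026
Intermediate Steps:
J(b) = 4 + b (J(b) = 3 + ((-4 + 5) + b) = 3 + (1 + b) = 4 + b)
U(Z, A) = -7
(61*(-4 - J(3)))*(-1 + U(1, 5)*(-1)) = (61*(-4 - (4 + 3)))*(-1 - 7*(-1)) = (61*(-4 - 1*7))*(-1 + 7) = (61*(-4 - 7))*6 = (61*(-11))*6 = -671*6 = -4026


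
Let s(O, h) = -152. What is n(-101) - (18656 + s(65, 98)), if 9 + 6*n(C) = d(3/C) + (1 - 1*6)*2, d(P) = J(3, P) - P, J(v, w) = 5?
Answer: -11214835/606 ≈ -18506.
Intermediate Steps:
d(P) = 5 - P
n(C) = -7/3 - 1/(2*C) (n(C) = -3/2 + ((5 - 3/C) + (1 - 1*6)*2)/6 = -3/2 + ((5 - 3/C) + (1 - 6)*2)/6 = -3/2 + ((5 - 3/C) - 5*2)/6 = -3/2 + ((5 - 3/C) - 10)/6 = -3/2 + (-5 - 3/C)/6 = -3/2 + (-⅚ - 1/(2*C)) = -7/3 - 1/(2*C))
n(-101) - (18656 + s(65, 98)) = (⅙)*(-3 - 14*(-101))/(-101) - (18656 - 152) = (⅙)*(-1/101)*(-3 + 1414) - 1*18504 = (⅙)*(-1/101)*1411 - 18504 = -1411/606 - 18504 = -11214835/606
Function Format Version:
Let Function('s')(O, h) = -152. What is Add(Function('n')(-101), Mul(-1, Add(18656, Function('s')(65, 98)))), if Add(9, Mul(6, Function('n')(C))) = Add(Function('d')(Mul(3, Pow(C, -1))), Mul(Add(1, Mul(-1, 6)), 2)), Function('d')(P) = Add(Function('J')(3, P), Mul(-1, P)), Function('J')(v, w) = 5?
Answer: Rational(-11214835, 606) ≈ -18506.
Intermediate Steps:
Function('d')(P) = Add(5, Mul(-1, P))
Function('n')(C) = Add(Rational(-7, 3), Mul(Rational(-1, 2), Pow(C, -1))) (Function('n')(C) = Add(Rational(-3, 2), Mul(Rational(1, 6), Add(Add(5, Mul(-1, Mul(3, Pow(C, -1)))), Mul(Add(1, Mul(-1, 6)), 2)))) = Add(Rational(-3, 2), Mul(Rational(1, 6), Add(Add(5, Mul(-3, Pow(C, -1))), Mul(Add(1, -6), 2)))) = Add(Rational(-3, 2), Mul(Rational(1, 6), Add(Add(5, Mul(-3, Pow(C, -1))), Mul(-5, 2)))) = Add(Rational(-3, 2), Mul(Rational(1, 6), Add(Add(5, Mul(-3, Pow(C, -1))), -10))) = Add(Rational(-3, 2), Mul(Rational(1, 6), Add(-5, Mul(-3, Pow(C, -1))))) = Add(Rational(-3, 2), Add(Rational(-5, 6), Mul(Rational(-1, 2), Pow(C, -1)))) = Add(Rational(-7, 3), Mul(Rational(-1, 2), Pow(C, -1))))
Add(Function('n')(-101), Mul(-1, Add(18656, Function('s')(65, 98)))) = Add(Mul(Rational(1, 6), Pow(-101, -1), Add(-3, Mul(-14, -101))), Mul(-1, Add(18656, -152))) = Add(Mul(Rational(1, 6), Rational(-1, 101), Add(-3, 1414)), Mul(-1, 18504)) = Add(Mul(Rational(1, 6), Rational(-1, 101), 1411), -18504) = Add(Rational(-1411, 606), -18504) = Rational(-11214835, 606)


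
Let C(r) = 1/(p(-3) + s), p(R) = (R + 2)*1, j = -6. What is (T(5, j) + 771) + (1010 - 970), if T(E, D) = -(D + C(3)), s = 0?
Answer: 818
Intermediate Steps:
p(R) = 2 + R (p(R) = (2 + R)*1 = 2 + R)
C(r) = -1 (C(r) = 1/((2 - 3) + 0) = 1/(-1 + 0) = 1/(-1) = -1)
T(E, D) = 1 - D (T(E, D) = -(D - 1) = -(-1 + D) = 1 - D)
(T(5, j) + 771) + (1010 - 970) = ((1 - 1*(-6)) + 771) + (1010 - 970) = ((1 + 6) + 771) + 40 = (7 + 771) + 40 = 778 + 40 = 818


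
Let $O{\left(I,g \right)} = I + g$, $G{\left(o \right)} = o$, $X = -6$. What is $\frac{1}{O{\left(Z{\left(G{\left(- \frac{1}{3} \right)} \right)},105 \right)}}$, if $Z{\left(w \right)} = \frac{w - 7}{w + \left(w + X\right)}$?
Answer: $\frac{10}{1061} \approx 0.0094251$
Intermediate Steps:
$Z{\left(w \right)} = \frac{-7 + w}{-6 + 2 w}$ ($Z{\left(w \right)} = \frac{w - 7}{w + \left(w - 6\right)} = \frac{-7 + w}{w + \left(-6 + w\right)} = \frac{-7 + w}{-6 + 2 w}$)
$\frac{1}{O{\left(Z{\left(G{\left(- \frac{1}{3} \right)} \right)},105 \right)}} = \frac{1}{\frac{-7 - \frac{1}{3}}{2 \left(-3 - \frac{1}{3}\right)} + 105} = \frac{1}{\frac{1}{2} \frac{1}{- \frac{10}{3}} \left(- \frac{22}{3}\right) + 105} = \frac{1}{\frac{1}{2} \left(- \frac{3}{10}\right) \left(- \frac{22}{3}\right) + 105} = \frac{1}{\frac{11}{10} + 105} = \frac{1}{\frac{1061}{10}} = \frac{10}{1061}$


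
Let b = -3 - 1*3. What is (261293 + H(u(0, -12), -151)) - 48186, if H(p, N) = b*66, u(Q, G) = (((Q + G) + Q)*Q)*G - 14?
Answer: 212711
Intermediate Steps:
b = -6 (b = -3 - 3 = -6)
u(Q, G) = -14 + G*Q*(G + 2*Q) (u(Q, G) = (((G + Q) + Q)*Q)*G - 14 = ((G + 2*Q)*Q)*G - 14 = (Q*(G + 2*Q))*G - 14 = G*Q*(G + 2*Q) - 14 = -14 + G*Q*(G + 2*Q))
H(p, N) = -396 (H(p, N) = -6*66 = -396)
(261293 + H(u(0, -12), -151)) - 48186 = (261293 - 396) - 48186 = 260897 - 48186 = 212711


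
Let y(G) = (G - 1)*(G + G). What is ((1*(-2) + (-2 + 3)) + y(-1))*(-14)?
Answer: -42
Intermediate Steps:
y(G) = 2*G*(-1 + G) (y(G) = (-1 + G)*(2*G) = 2*G*(-1 + G))
((1*(-2) + (-2 + 3)) + y(-1))*(-14) = ((1*(-2) + (-2 + 3)) + 2*(-1)*(-1 - 1))*(-14) = ((-2 + 1) + 2*(-1)*(-2))*(-14) = (-1 + 4)*(-14) = 3*(-14) = -42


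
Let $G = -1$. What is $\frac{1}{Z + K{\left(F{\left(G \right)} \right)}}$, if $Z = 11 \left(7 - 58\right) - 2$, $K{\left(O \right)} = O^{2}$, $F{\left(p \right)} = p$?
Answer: $- \frac{1}{562} \approx -0.0017794$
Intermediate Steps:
$Z = -563$ ($Z = 11 \left(-51\right) - 2 = -561 - 2 = -563$)
$\frac{1}{Z + K{\left(F{\left(G \right)} \right)}} = \frac{1}{-563 + \left(-1\right)^{2}} = \frac{1}{-563 + 1} = \frac{1}{-562} = - \frac{1}{562}$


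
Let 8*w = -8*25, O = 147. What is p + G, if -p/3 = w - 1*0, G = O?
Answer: 222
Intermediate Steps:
G = 147
w = -25 (w = (-8*25)/8 = (⅛)*(-200) = -25)
p = 75 (p = -3*(-25 - 1*0) = -3*(-25 + 0) = -3*(-25) = 75)
p + G = 75 + 147 = 222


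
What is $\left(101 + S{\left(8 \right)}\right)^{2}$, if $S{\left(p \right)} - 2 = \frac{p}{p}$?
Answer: $10816$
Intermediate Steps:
$S{\left(p \right)} = 3$ ($S{\left(p \right)} = 2 + \frac{p}{p} = 2 + 1 = 3$)
$\left(101 + S{\left(8 \right)}\right)^{2} = \left(101 + 3\right)^{2} = 104^{2} = 10816$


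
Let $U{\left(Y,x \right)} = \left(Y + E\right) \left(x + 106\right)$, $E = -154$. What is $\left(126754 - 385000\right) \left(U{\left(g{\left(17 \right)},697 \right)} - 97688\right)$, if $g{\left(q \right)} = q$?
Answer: $53637435954$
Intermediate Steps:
$U{\left(Y,x \right)} = \left(-154 + Y\right) \left(106 + x\right)$ ($U{\left(Y,x \right)} = \left(Y - 154\right) \left(x + 106\right) = \left(-154 + Y\right) \left(106 + x\right)$)
$\left(126754 - 385000\right) \left(U{\left(g{\left(17 \right)},697 \right)} - 97688\right) = \left(126754 - 385000\right) \left(\left(-16324 - 107338 + 106 \cdot 17 + 17 \cdot 697\right) - 97688\right) = - 258246 \left(\left(-16324 - 107338 + 1802 + 11849\right) - 97688\right) = - 258246 \left(-110011 - 97688\right) = \left(-258246\right) \left(-207699\right) = 53637435954$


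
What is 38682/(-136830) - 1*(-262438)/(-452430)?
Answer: -16184936/18759393 ≈ -0.86276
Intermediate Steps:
38682/(-136830) - 1*(-262438)/(-452430) = 38682*(-1/136830) + 262438*(-1/452430) = -6447/22805 - 11929/20565 = -16184936/18759393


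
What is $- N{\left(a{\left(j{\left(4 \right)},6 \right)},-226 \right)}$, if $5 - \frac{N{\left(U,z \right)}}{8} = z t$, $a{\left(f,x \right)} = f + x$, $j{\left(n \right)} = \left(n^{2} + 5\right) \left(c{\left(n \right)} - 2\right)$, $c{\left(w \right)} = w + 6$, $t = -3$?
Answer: $5384$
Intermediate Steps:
$c{\left(w \right)} = 6 + w$
$j{\left(n \right)} = \left(4 + n\right) \left(5 + n^{2}\right)$ ($j{\left(n \right)} = \left(n^{2} + 5\right) \left(\left(6 + n\right) - 2\right) = \left(5 + n^{2}\right) \left(4 + n\right) = \left(4 + n\right) \left(5 + n^{2}\right)$)
$N{\left(U,z \right)} = 40 + 24 z$ ($N{\left(U,z \right)} = 40 - 8 z \left(-3\right) = 40 - 8 \left(- 3 z\right) = 40 + 24 z$)
$- N{\left(a{\left(j{\left(4 \right)},6 \right)},-226 \right)} = - (40 + 24 \left(-226\right)) = - (40 - 5424) = \left(-1\right) \left(-5384\right) = 5384$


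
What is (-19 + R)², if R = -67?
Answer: 7396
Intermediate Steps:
(-19 + R)² = (-19 - 67)² = (-86)² = 7396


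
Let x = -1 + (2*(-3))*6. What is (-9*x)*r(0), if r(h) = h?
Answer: 0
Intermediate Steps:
x = -37 (x = -1 - 6*6 = -1 - 36 = -37)
(-9*x)*r(0) = -9*(-37)*0 = 333*0 = 0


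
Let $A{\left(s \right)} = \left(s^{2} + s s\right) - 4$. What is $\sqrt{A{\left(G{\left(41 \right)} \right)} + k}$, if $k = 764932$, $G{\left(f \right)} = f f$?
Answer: $5 \sqrt{256658} \approx 2533.1$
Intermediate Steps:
$G{\left(f \right)} = f^{2}$
$A{\left(s \right)} = -4 + 2 s^{2}$ ($A{\left(s \right)} = \left(s^{2} + s^{2}\right) - 4 = 2 s^{2} - 4 = -4 + 2 s^{2}$)
$\sqrt{A{\left(G{\left(41 \right)} \right)} + k} = \sqrt{\left(-4 + 2 \left(41^{2}\right)^{2}\right) + 764932} = \sqrt{\left(-4 + 2 \cdot 1681^{2}\right) + 764932} = \sqrt{\left(-4 + 2 \cdot 2825761\right) + 764932} = \sqrt{\left(-4 + 5651522\right) + 764932} = \sqrt{5651518 + 764932} = \sqrt{6416450} = 5 \sqrt{256658}$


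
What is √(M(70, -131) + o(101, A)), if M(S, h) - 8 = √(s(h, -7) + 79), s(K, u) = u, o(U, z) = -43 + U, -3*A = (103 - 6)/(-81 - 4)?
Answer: √(66 + 6*√2) ≈ 8.6305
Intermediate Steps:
A = 97/255 (A = -(103 - 6)/(3*(-81 - 4)) = -97/(3*(-85)) = -97*(-1)/(3*85) = -⅓*(-97/85) = 97/255 ≈ 0.38039)
M(S, h) = 8 + 6*√2 (M(S, h) = 8 + √(-7 + 79) = 8 + √72 = 8 + 6*√2)
√(M(70, -131) + o(101, A)) = √((8 + 6*√2) + (-43 + 101)) = √((8 + 6*√2) + 58) = √(66 + 6*√2)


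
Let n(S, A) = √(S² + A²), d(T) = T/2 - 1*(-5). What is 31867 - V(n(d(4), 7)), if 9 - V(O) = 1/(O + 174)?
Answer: 480705449/15089 - 7*√2/30178 ≈ 31858.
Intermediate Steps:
d(T) = 5 + T/2 (d(T) = T*(½) + 5 = T/2 + 5 = 5 + T/2)
n(S, A) = √(A² + S²)
V(O) = 9 - 1/(174 + O) (V(O) = 9 - 1/(O + 174) = 9 - 1/(174 + O))
31867 - V(n(d(4), 7)) = 31867 - (1565 + 9*√(7² + (5 + (½)*4)²))/(174 + √(7² + (5 + (½)*4)²)) = 31867 - (1565 + 9*√(49 + (5 + 2)²))/(174 + √(49 + (5 + 2)²)) = 31867 - (1565 + 9*√(49 + 7²))/(174 + √(49 + 7²)) = 31867 - (1565 + 9*√(49 + 49))/(174 + √(49 + 49)) = 31867 - (1565 + 9*√98)/(174 + √98) = 31867 - (1565 + 9*(7*√2))/(174 + 7*√2) = 31867 - (1565 + 63*√2)/(174 + 7*√2)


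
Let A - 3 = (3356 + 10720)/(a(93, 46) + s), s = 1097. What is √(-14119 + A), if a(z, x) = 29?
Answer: I*√4470372010/563 ≈ 118.76*I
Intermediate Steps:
A = 8727/563 (A = 3 + (3356 + 10720)/(29 + 1097) = 3 + 14076/1126 = 3 + 14076*(1/1126) = 3 + 7038/563 = 8727/563 ≈ 15.501)
√(-14119 + A) = √(-14119 + 8727/563) = √(-7940270/563) = I*√4470372010/563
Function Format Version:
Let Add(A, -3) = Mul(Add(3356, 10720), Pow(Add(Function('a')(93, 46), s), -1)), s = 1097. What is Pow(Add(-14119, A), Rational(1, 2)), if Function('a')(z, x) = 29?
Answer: Mul(Rational(1, 563), I, Pow(4470372010, Rational(1, 2))) ≈ Mul(118.76, I)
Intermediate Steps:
A = Rational(8727, 563) (A = Add(3, Mul(Add(3356, 10720), Pow(Add(29, 1097), -1))) = Add(3, Mul(14076, Pow(1126, -1))) = Add(3, Mul(14076, Rational(1, 1126))) = Add(3, Rational(7038, 563)) = Rational(8727, 563) ≈ 15.501)
Pow(Add(-14119, A), Rational(1, 2)) = Pow(Add(-14119, Rational(8727, 563)), Rational(1, 2)) = Pow(Rational(-7940270, 563), Rational(1, 2)) = Mul(Rational(1, 563), I, Pow(4470372010, Rational(1, 2)))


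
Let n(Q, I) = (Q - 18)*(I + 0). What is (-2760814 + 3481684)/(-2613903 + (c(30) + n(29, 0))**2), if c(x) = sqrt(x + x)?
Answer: -240290/871281 ≈ -0.27579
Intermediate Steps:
n(Q, I) = I*(-18 + Q) (n(Q, I) = (-18 + Q)*I = I*(-18 + Q))
c(x) = sqrt(2)*sqrt(x) (c(x) = sqrt(2*x) = sqrt(2)*sqrt(x))
(-2760814 + 3481684)/(-2613903 + (c(30) + n(29, 0))**2) = (-2760814 + 3481684)/(-2613903 + (sqrt(2)*sqrt(30) + 0*(-18 + 29))**2) = 720870/(-2613903 + (2*sqrt(15) + 0*11)**2) = 720870/(-2613903 + (2*sqrt(15) + 0)**2) = 720870/(-2613903 + (2*sqrt(15))**2) = 720870/(-2613903 + 60) = 720870/(-2613843) = 720870*(-1/2613843) = -240290/871281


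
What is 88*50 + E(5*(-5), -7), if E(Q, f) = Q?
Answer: 4375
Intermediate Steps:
88*50 + E(5*(-5), -7) = 88*50 + 5*(-5) = 4400 - 25 = 4375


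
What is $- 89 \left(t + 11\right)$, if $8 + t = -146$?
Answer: $12727$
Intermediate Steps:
$t = -154$ ($t = -8 - 146 = -154$)
$- 89 \left(t + 11\right) = - 89 \left(-154 + 11\right) = \left(-89\right) \left(-143\right) = 12727$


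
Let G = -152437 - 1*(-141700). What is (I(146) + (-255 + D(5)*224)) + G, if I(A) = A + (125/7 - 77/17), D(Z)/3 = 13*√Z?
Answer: -1289088/119 + 8736*√5 ≈ 8701.6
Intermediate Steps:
G = -10737 (G = -152437 + 141700 = -10737)
D(Z) = 39*√Z (D(Z) = 3*(13*√Z) = 39*√Z)
I(A) = 1586/119 + A (I(A) = A + (125*(⅐) - 77*1/17) = A + (125/7 - 77/17) = A + 1586/119 = 1586/119 + A)
(I(146) + (-255 + D(5)*224)) + G = ((1586/119 + 146) + (-255 + (39*√5)*224)) - 10737 = (18960/119 + (-255 + 8736*√5)) - 10737 = (-11385/119 + 8736*√5) - 10737 = -1289088/119 + 8736*√5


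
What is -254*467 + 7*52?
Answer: -118254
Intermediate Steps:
-254*467 + 7*52 = -118618 + 364 = -118254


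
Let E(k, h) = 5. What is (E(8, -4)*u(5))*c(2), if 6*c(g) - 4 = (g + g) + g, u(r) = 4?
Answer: 100/3 ≈ 33.333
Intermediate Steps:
c(g) = 2/3 + g/2 (c(g) = 2/3 + ((g + g) + g)/6 = 2/3 + (2*g + g)/6 = 2/3 + (3*g)/6 = 2/3 + g/2)
(E(8, -4)*u(5))*c(2) = (5*4)*(2/3 + (1/2)*2) = 20*(2/3 + 1) = 20*(5/3) = 100/3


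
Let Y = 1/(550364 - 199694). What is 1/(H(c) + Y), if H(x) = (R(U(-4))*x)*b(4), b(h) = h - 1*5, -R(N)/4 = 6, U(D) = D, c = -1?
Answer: -350670/8416079 ≈ -0.041667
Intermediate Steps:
R(N) = -24 (R(N) = -4*6 = -24)
b(h) = -5 + h (b(h) = h - 5 = -5 + h)
Y = 1/350670 ≈ 2.8517e-6
H(x) = 24*x (H(x) = (-24*x)*(-5 + 4) = -24*x*(-1) = 24*x)
1/(H(c) + Y) = 1/(24*(-1) + 1/350670) = 1/(-24 + 1/350670) = 1/(-8416079/350670) = -350670/8416079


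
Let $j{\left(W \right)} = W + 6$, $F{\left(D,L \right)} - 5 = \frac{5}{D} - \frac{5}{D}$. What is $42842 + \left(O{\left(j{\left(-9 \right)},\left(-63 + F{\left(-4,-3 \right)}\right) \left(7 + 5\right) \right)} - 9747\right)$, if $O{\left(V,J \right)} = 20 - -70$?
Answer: $33185$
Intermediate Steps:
$F{\left(D,L \right)} = 5$ ($F{\left(D,L \right)} = 5 + \left(\frac{5}{D} - \frac{5}{D}\right) = 5 + 0 = 5$)
$j{\left(W \right)} = 6 + W$
$O{\left(V,J \right)} = 90$ ($O{\left(V,J \right)} = 20 + 70 = 90$)
$42842 + \left(O{\left(j{\left(-9 \right)},\left(-63 + F{\left(-4,-3 \right)}\right) \left(7 + 5\right) \right)} - 9747\right) = 42842 + \left(90 - 9747\right) = 42842 - 9657 = 33185$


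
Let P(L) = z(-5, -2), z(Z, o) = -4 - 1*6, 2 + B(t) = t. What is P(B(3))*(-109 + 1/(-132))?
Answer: 71945/66 ≈ 1090.1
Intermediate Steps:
B(t) = -2 + t
z(Z, o) = -10 (z(Z, o) = -4 - 6 = -10)
P(L) = -10
P(B(3))*(-109 + 1/(-132)) = -10*(-109 + 1/(-132)) = -10*(-109 - 1/132) = -10*(-14389/132) = 71945/66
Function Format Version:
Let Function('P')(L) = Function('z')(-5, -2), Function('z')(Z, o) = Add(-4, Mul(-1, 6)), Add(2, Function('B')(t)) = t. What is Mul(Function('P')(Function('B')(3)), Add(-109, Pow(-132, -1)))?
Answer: Rational(71945, 66) ≈ 1090.1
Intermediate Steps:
Function('B')(t) = Add(-2, t)
Function('z')(Z, o) = -10 (Function('z')(Z, o) = Add(-4, -6) = -10)
Function('P')(L) = -10
Mul(Function('P')(Function('B')(3)), Add(-109, Pow(-132, -1))) = Mul(-10, Add(-109, Pow(-132, -1))) = Mul(-10, Add(-109, Rational(-1, 132))) = Mul(-10, Rational(-14389, 132)) = Rational(71945, 66)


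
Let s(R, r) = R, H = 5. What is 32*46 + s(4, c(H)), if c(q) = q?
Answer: 1476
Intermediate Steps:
32*46 + s(4, c(H)) = 32*46 + 4 = 1472 + 4 = 1476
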